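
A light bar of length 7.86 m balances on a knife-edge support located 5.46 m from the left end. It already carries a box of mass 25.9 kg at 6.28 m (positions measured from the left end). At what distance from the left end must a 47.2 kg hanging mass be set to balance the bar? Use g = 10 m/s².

Sum moments about the knife-edge support (at 5.46 m from the left end) (the support reaction has zero arm there).
Box: 25.9 × 10 = 259 N down at 6.28 m → arm 0.82 m, τ = 259 × 0.82 = 212.4 N·m clockwise.
Net moment of existing loads = 212.4 N·m clockwise.
The hanging mass weighs 47.2 × 10 = 472 N and must supply an equal counterclockwise moment, so its lever arm about the knife-edge support is 212.4 / 472 = 0.45 m.
That puts it at 5.46 − 0.45 = 5.01 m from the left end.

x ≈ 5.01 m from the left end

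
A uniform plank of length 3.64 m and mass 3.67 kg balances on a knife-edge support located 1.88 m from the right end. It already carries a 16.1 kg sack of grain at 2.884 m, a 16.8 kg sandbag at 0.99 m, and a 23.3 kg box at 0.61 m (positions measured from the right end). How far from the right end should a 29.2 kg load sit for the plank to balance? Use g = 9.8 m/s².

x ≈ 2.86 m from the right end

Taking torques about the knife-edge support (at 1.88 m from the right end):
Beam weight: 3.67 × 9.8 = 35.97 N down at 1.82 m → arm 0.06 m, τ = 35.97 × 0.06 = 2.158 N·m clockwise.
Sack of grain: 16.1 × 9.8 = 157.8 N down at 2.884 m → arm 1.004 m, τ = 157.8 × 1.004 = 158.4 N·m counterclockwise.
Sandbag: 16.8 × 9.8 = 164.6 N down at 0.99 m → arm 0.89 m, τ = 164.6 × 0.89 = 146.5 N·m clockwise.
Box: 23.3 × 9.8 = 228.3 N down at 0.61 m → arm 1.27 m, τ = 228.3 × 1.27 = 289.9 N·m clockwise.
Net moment of existing loads = 280.2 N·m clockwise.
The load weighs 29.2 × 9.8 = 286.2 N and must supply an equal counterclockwise moment, so its lever arm about the knife-edge support is 280.2 / 286.2 = 0.979 m.
That puts it at 1.88 + 0.979 = 2.86 m from the right end.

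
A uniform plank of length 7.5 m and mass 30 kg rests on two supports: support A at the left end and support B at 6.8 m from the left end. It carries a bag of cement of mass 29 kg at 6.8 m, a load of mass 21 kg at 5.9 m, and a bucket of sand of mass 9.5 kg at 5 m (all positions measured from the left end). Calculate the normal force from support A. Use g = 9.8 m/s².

Sum moments about support B (its reaction then has zero moment arm).
Beam weight: 30 × 9.8 = 294 N down at 3.75 m → arm 3.05 m, τ = 294 × 3.05 = 896.7 N·m counterclockwise.
Bag of cement: acts at the support B, moment arm 0 → no torque.
Load: 21 × 9.8 = 205.8 N down at 5.9 m → arm 0.9 m, τ = 205.8 × 0.9 = 185.2 N·m counterclockwise.
Bucket of sand: 9.5 × 9.8 = 93.1 N down at 5 m → arm 1.8 m, τ = 93.1 × 1.8 = 167.6 N·m counterclockwise.
Net load moment about support B = 1250 N·m counterclockwise.
Reaction R at support A is upward at 0 m, arm 6.8 m → moment R × 6.8 clockwise.
Setting net torque to zero: R × 6.8 = 1250 → R = 184 N.

R_A ≈ 184 N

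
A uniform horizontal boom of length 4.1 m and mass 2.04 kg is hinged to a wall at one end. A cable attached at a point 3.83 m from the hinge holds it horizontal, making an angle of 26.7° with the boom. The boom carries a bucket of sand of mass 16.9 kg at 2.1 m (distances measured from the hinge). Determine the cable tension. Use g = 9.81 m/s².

T ≈ 226 N

About the hinge:
Beam weight: 2.04 × 9.81 = 20.01 N down at 2.05 m → arm 2.05 m, τ = 20.01 × 2.05 = 41.02 N·m clockwise.
Bucket of sand: 16.9 × 9.81 = 165.8 N down at 2.1 m → arm 2.1 m, τ = 165.8 × 2.1 = 348.2 N·m clockwise.
Total clockwise load moment = 389.2 N·m.
The cable tension T acts at 3.83 m; only its component perpendicular to the boom, T sinθ, produces torque. sin 26.7° = 0.4493.
Balancing moments: T × 3.83 × 0.4493 = 389.2, giving T = 389.2 / 1.721 = 226 N.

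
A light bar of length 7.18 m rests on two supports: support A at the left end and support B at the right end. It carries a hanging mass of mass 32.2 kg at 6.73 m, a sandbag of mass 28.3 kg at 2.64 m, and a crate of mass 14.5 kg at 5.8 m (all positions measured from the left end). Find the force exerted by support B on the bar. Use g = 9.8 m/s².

R_B ≈ 513 N

Sum moments about support A (its reaction then has zero moment arm).
Hanging mass: 32.2 × 9.8 = 315.6 N down at 6.73 m → arm 6.73 m, τ = 315.6 × 6.73 = 2124 N·m clockwise.
Sandbag: 28.3 × 9.8 = 277.3 N down at 2.64 m → arm 2.64 m, τ = 277.3 × 2.64 = 732.1 N·m clockwise.
Crate: 14.5 × 9.8 = 142.1 N down at 5.8 m → arm 5.8 m, τ = 142.1 × 5.8 = 824.2 N·m clockwise.
Net load moment about support A = 3680 N·m clockwise.
Reaction R at support B is upward at 7.18 m, arm 7.18 m → moment R × 7.18 counterclockwise.
For rotational equilibrium, R × 7.18 = 3680, so R = 513 N.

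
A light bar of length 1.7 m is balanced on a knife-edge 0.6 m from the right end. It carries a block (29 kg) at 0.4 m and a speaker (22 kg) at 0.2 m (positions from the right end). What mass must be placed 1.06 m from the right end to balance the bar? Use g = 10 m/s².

m ≈ 31.7 kg

Choose the knife-edge (at 0.6 m from the right end) as the axis so the support reaction has zero arm there.
Block: 29 × 10 = 290 N down at 0.4 m → arm 0.2 m, τ = 290 × 0.2 = 58 N·m clockwise.
Speaker: 22 × 10 = 220 N down at 0.2 m → arm 0.4 m, τ = 220 × 0.4 = 88 N·m clockwise.
Net moment of known loads = 146 N·m clockwise.
An unknown mass m at 1.06 m has arm 0.46 m; its moment is m·g·0.46 counterclockwise.
Στ = 0 ⇒ m × 10 × 0.46 = 146 ⇒ m = 146 / (10 × 0.46) = 31.7 kg.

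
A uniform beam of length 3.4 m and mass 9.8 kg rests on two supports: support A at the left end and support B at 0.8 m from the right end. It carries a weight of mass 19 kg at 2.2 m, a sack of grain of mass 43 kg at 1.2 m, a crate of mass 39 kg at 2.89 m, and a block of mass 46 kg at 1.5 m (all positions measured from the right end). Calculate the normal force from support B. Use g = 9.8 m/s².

R_B ≈ 910 N

Choose support A as the axis so its reaction then has zero moment arm.
Beam weight: 9.8 × 9.8 = 96.04 N down at 1.7 m → arm 1.7 m, τ = 96.04 × 1.7 = 163.3 N·m clockwise.
Weight: 19 × 9.8 = 186.2 N down at 2.2 m → arm 1.2 m, τ = 186.2 × 1.2 = 223.4 N·m clockwise.
Sack of grain: 43 × 9.8 = 421.4 N down at 1.2 m → arm 2.2 m, τ = 421.4 × 2.2 = 927.1 N·m clockwise.
Crate: 39 × 9.8 = 382.2 N down at 2.89 m → arm 0.51 m, τ = 382.2 × 0.51 = 194.9 N·m clockwise.
Block: 46 × 9.8 = 450.8 N down at 1.5 m → arm 1.9 m, τ = 450.8 × 1.9 = 856.5 N·m clockwise.
Net load moment about support A = 2365 N·m clockwise.
Reaction R at support B is upward at 0.8 m, arm 2.6 m → moment R × 2.6 counterclockwise.
Balancing moments: R × 2.6 = 2365, giving R = 910 N.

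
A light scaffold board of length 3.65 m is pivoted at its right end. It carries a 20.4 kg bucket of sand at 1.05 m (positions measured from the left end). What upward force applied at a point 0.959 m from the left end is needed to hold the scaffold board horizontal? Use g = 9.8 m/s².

Choose the right end as the axis so the unknown pivot reaction has zero arm there.
Bucket of sand: 20.4 × 9.8 = 199.9 N down at 1.05 m → arm 2.6 m, τ = 199.9 × 2.6 = 519.7 N·m counterclockwise.
Net moment of the loads = 519.7 N·m counterclockwise.
The upward force F acts at a point 0.959 m from the left end, arm 2.691 m, giving F × 2.691 clockwise.
Στ = 0 ⇒ F × 2.691 = 519.7 ⇒ F = 519.7 / 2.691 = 193 N.

F ≈ 193 N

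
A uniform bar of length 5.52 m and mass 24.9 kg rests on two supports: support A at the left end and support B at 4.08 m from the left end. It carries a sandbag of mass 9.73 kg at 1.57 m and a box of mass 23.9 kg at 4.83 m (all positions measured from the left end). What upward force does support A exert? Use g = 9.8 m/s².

R_A ≈ 94.6 N

Choose support B as the axis so its reaction then has zero moment arm.
Beam weight: 24.9 × 9.8 = 244 N down at 2.76 m → arm 1.32 m, τ = 244 × 1.32 = 322.1 N·m counterclockwise.
Sandbag: 9.73 × 9.8 = 95.35 N down at 1.57 m → arm 2.51 m, τ = 95.35 × 2.51 = 239.3 N·m counterclockwise.
Box: 23.9 × 9.8 = 234.2 N down at 4.83 m → arm 0.75 m, τ = 234.2 × 0.75 = 175.6 N·m clockwise.
Net load moment about support B = 385.8 N·m counterclockwise.
Reaction R at support A is upward at 0 m, arm 4.08 m → moment R × 4.08 clockwise.
Setting net torque to zero: R × 4.08 = 385.8 → R = 94.6 N.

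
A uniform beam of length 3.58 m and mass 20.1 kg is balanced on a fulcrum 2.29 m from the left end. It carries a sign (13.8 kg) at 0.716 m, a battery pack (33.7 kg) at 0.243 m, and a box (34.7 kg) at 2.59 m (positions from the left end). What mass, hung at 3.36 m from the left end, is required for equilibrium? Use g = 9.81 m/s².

m ≈ 84.4 kg

Take moments about the fulcrum (at 2.29 m from the left end).
Beam weight: 20.1 × 9.81 = 197.2 N down at 1.79 m → arm 0.5 m, τ = 197.2 × 0.5 = 98.6 N·m counterclockwise.
Sign: 13.8 × 9.81 = 135.4 N down at 0.716 m → arm 1.574 m, τ = 135.4 × 1.574 = 213.1 N·m counterclockwise.
Battery pack: 33.7 × 9.81 = 330.6 N down at 0.243 m → arm 2.047 m, τ = 330.6 × 2.047 = 676.7 N·m counterclockwise.
Box: 34.7 × 9.81 = 340.4 N down at 2.59 m → arm 0.3 m, τ = 340.4 × 0.3 = 102.1 N·m clockwise.
Net moment of known loads = 886.3 N·m counterclockwise.
An unknown mass m at 3.36 m has arm 1.07 m; its moment is m·g·1.07 clockwise.
Setting net torque to zero: m × 9.81 × 1.07 = 886.3 → m = 886.3 / (9.81 × 1.07) = 84.4 kg.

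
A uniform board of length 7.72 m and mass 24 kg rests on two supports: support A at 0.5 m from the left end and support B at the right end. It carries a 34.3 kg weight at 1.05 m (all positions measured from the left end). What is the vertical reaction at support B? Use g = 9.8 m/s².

R_B ≈ 135 N

About support A:
Beam weight: 24 × 9.8 = 235.2 N down at 3.86 m → arm 3.36 m, τ = 235.2 × 3.36 = 790.3 N·m clockwise.
Weight: 34.3 × 9.8 = 336.1 N down at 1.05 m → arm 0.55 m, τ = 336.1 × 0.55 = 184.9 N·m clockwise.
Net load moment about support A = 975.2 N·m clockwise.
Reaction R at support B is upward at 7.72 m, arm 7.22 m → moment R × 7.22 counterclockwise.
Setting net torque to zero: R × 7.22 = 975.2 → R = 135 N.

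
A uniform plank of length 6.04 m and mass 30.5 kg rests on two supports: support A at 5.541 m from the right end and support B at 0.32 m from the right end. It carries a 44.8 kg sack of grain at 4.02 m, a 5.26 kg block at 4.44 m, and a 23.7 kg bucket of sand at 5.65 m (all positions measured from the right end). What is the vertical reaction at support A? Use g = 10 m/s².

R_A ≈ 759 N

Choose support B as the axis so its reaction then has zero moment arm.
Beam weight: 30.5 × 10 = 305 N down at 3.02 m → arm 2.7 m, τ = 305 × 2.7 = 823.5 N·m counterclockwise.
Sack of grain: 44.8 × 10 = 448 N down at 4.02 m → arm 3.7 m, τ = 448 × 3.7 = 1658 N·m counterclockwise.
Block: 5.26 × 10 = 52.6 N down at 4.44 m → arm 4.12 m, τ = 52.6 × 4.12 = 216.7 N·m counterclockwise.
Bucket of sand: 23.7 × 10 = 237 N down at 5.65 m → arm 5.33 m, τ = 237 × 5.33 = 1263 N·m counterclockwise.
Net load moment about support B = 3961 N·m counterclockwise.
Reaction R at support A is upward at 5.541 m, arm 5.221 m → moment R × 5.221 clockwise.
For rotational equilibrium, R × 5.221 = 3961, so R = 759 N.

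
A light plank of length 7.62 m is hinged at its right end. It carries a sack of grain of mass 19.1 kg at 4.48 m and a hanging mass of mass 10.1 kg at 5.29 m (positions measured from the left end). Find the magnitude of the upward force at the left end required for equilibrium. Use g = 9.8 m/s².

Sum moments about the right end (the unknown pivot reaction has zero arm there).
Sack of grain: 19.1 × 9.8 = 187.2 N down at 4.48 m → arm 3.14 m, τ = 187.2 × 3.14 = 587.8 N·m counterclockwise.
Hanging mass: 10.1 × 9.8 = 98.98 N down at 5.29 m → arm 2.33 m, τ = 98.98 × 2.33 = 230.6 N·m counterclockwise.
Net moment of the loads = 818.4 N·m counterclockwise.
The upward force F acts at the left end, arm 7.62 m, giving F × 7.62 clockwise.
For rotational equilibrium, F × 7.62 = 818.4, so F = 818.4 / 7.62 = 107 N.

F ≈ 107 N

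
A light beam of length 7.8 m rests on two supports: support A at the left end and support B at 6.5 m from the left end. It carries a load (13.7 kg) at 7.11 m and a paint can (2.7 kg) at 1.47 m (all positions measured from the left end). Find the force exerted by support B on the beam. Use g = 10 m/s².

R_B ≈ 156 N

Take moments about support A.
Load: 13.7 × 10 = 137 N down at 7.11 m → arm 7.11 m, τ = 137 × 7.11 = 974.1 N·m clockwise.
Paint can: 2.7 × 10 = 27 N down at 1.47 m → arm 1.47 m, τ = 27 × 1.47 = 39.69 N·m clockwise.
Net load moment about support A = 1014 N·m clockwise.
Reaction R at support B is upward at 6.5 m, arm 6.5 m → moment R × 6.5 counterclockwise.
Balancing moments: R × 6.5 = 1014, giving R = 156 N.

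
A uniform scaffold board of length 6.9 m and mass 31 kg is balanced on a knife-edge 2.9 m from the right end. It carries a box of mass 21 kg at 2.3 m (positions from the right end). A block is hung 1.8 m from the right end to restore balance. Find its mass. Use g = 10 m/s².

m ≈ 4.05 kg

Taking torques about the knife-edge (at 2.9 m from the right end):
Beam weight: 31 × 10 = 310 N down at 3.45 m → arm 0.55 m, τ = 310 × 0.55 = 170.5 N·m counterclockwise.
Box: 21 × 10 = 210 N down at 2.3 m → arm 0.6 m, τ = 210 × 0.6 = 126 N·m clockwise.
Net moment of known loads = 44.5 N·m counterclockwise.
An unknown mass m at 1.8 m has arm 1.1 m; its moment is m·g·1.1 clockwise.
Στ = 0 ⇒ m × 10 × 1.1 = 44.5 ⇒ m = 44.5 / (10 × 1.1) = 4.05 kg.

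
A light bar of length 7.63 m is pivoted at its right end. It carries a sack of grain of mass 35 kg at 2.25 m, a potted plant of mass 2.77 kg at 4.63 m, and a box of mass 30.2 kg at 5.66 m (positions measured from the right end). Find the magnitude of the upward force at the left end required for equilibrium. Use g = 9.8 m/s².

Take moments about the right end.
Sack of grain: 35 × 9.8 = 343 N down at 2.25 m → arm 2.25 m, τ = 343 × 2.25 = 771.8 N·m counterclockwise.
Potted plant: 2.77 × 9.8 = 27.15 N down at 4.63 m → arm 4.63 m, τ = 27.15 × 4.63 = 125.7 N·m counterclockwise.
Box: 30.2 × 9.8 = 296 N down at 5.66 m → arm 5.66 m, τ = 296 × 5.66 = 1675 N·m counterclockwise.
Net moment of the loads = 2572 N·m counterclockwise.
The upward force F acts at the left end, arm 7.63 m, giving F × 7.63 clockwise.
Setting net torque to zero: F × 7.63 = 2572 → F = 2572 / 7.63 = 337 N.

F ≈ 337 N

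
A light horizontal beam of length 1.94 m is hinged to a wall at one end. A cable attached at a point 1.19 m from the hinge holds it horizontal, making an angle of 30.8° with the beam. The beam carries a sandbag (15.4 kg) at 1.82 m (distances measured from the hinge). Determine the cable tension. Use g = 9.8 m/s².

Choose the hinge as the axis so the unknown hinge reaction has zero arm there.
Sandbag: 15.4 × 9.8 = 150.9 N down at 1.82 m → arm 1.82 m, τ = 150.9 × 1.82 = 274.6 N·m clockwise.
Total clockwise load moment = 274.6 N·m.
The cable tension T acts at 1.19 m; only its component perpendicular to the beam, T sinθ, produces torque. sin 30.8° = 0.512.
Setting net torque to zero: T × 1.19 × 0.512 = 274.6 → T = 274.6 / 0.6093 = 451 N.

T ≈ 451 N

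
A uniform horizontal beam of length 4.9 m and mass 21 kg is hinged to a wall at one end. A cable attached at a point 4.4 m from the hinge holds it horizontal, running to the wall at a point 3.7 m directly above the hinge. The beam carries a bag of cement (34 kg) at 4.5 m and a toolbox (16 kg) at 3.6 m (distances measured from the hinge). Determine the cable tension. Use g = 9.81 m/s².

T ≈ 908 N

Sum moments about the hinge (the unknown hinge reaction has zero arm there).
Beam weight: 21 × 9.81 = 206 N down at 2.45 m → arm 2.45 m, τ = 206 × 2.45 = 504.7 N·m clockwise.
Bag of cement: 34 × 9.81 = 333.5 N down at 4.5 m → arm 4.5 m, τ = 333.5 × 4.5 = 1501 N·m clockwise.
Toolbox: 16 × 9.81 = 157 N down at 3.6 m → arm 3.6 m, τ = 157 × 3.6 = 565.2 N·m clockwise.
Total clockwise load moment = 2571 N·m.
The cable tension T acts at 4.4 m; only its component perpendicular to the beam, T sinθ, produces torque. sinθ = h/√(h²+d²) = 3.7/√(3.7²+4.4²) = 0.6436.
Balancing moments: T × 4.4 × 0.6436 = 2571, giving T = 2571 / 2.832 = 908 N.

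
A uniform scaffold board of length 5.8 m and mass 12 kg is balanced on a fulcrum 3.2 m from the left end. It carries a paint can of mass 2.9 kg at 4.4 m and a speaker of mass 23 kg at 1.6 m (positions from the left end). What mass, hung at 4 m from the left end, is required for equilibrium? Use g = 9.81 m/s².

About the fulcrum (at 3.2 m from the left end):
Beam weight: 12 × 9.81 = 117.7 N down at 2.9 m → arm 0.3 m, τ = 117.7 × 0.3 = 35.31 N·m counterclockwise.
Paint can: 2.9 × 9.81 = 28.45 N down at 4.4 m → arm 1.2 m, τ = 28.45 × 1.2 = 34.14 N·m clockwise.
Speaker: 23 × 9.81 = 225.6 N down at 1.6 m → arm 1.6 m, τ = 225.6 × 1.6 = 361 N·m counterclockwise.
Net moment of known loads = 362.2 N·m counterclockwise.
An unknown mass m at 4 m has arm 0.8 m; its moment is m·g·0.8 clockwise.
Setting net torque to zero: m × 9.81 × 0.8 = 362.2 → m = 362.2 / (9.81 × 0.8) = 46.2 kg.

m ≈ 46.2 kg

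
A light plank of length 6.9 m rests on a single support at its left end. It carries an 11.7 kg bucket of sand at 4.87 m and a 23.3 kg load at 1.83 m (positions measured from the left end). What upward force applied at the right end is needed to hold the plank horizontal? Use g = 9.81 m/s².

F ≈ 142 N

Taking torques about the left end:
Bucket of sand: 11.7 × 9.81 = 114.8 N down at 4.87 m → arm 4.87 m, τ = 114.8 × 4.87 = 559.1 N·m clockwise.
Load: 23.3 × 9.81 = 228.6 N down at 1.83 m → arm 1.83 m, τ = 228.6 × 1.83 = 418.3 N·m clockwise.
Net moment of the loads = 977.4 N·m clockwise.
The upward force F acts at the right end, arm 6.9 m, giving F × 6.9 counterclockwise.
Balancing moments: F × 6.9 = 977.4, giving F = 977.4 / 6.9 = 142 N.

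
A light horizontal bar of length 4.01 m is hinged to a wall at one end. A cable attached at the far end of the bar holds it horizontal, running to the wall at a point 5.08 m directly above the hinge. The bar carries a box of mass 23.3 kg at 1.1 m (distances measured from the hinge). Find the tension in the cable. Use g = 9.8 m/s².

About the hinge:
Box: 23.3 × 9.8 = 228.3 N down at 1.1 m → arm 1.1 m, τ = 228.3 × 1.1 = 251.1 N·m clockwise.
Total clockwise load moment = 251.1 N·m.
The cable tension T acts at 4.01 m; only its component perpendicular to the bar, T sinθ, produces torque. sinθ = h/√(h²+d²) = 5.08/√(5.08²+4.01²) = 0.7849.
Balancing moments: T × 4.01 × 0.7849 = 251.1, giving T = 251.1 / 3.147 = 79.8 N.

T ≈ 79.8 N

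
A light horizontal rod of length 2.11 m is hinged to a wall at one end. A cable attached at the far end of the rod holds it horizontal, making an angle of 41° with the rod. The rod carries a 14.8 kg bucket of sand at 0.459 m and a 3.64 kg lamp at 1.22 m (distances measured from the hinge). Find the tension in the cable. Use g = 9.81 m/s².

Choose the hinge as the axis so the unknown hinge reaction has zero arm there.
Bucket of sand: 14.8 × 9.81 = 145.2 N down at 0.459 m → arm 0.459 m, τ = 145.2 × 0.459 = 66.65 N·m clockwise.
Lamp: 3.64 × 9.81 = 35.71 N down at 1.22 m → arm 1.22 m, τ = 35.71 × 1.22 = 43.57 N·m clockwise.
Total clockwise load moment = 110.2 N·m.
The cable tension T acts at 2.11 m; only its component perpendicular to the rod, T sinθ, produces torque. sin 41° = 0.6561.
Balancing moments: T × 2.11 × 0.6561 = 110.2, giving T = 110.2 / 1.384 = 79.6 N.

T ≈ 79.6 N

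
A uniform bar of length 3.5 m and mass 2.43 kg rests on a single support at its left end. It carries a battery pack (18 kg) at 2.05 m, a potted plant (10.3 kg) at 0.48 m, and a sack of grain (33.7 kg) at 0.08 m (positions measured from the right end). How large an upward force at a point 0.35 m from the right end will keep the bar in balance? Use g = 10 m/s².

About the left end:
Beam weight: 2.43 × 10 = 24.3 N down at 1.75 m → arm 1.75 m, τ = 24.3 × 1.75 = 42.52 N·m clockwise.
Battery pack: 18 × 10 = 180 N down at 2.05 m → arm 1.45 m, τ = 180 × 1.45 = 261 N·m clockwise.
Potted plant: 10.3 × 10 = 103 N down at 0.48 m → arm 3.02 m, τ = 103 × 3.02 = 311.1 N·m clockwise.
Sack of grain: 33.7 × 10 = 337 N down at 0.08 m → arm 3.42 m, τ = 337 × 3.42 = 1153 N·m clockwise.
Net moment of the loads = 1768 N·m clockwise.
The upward force F acts at a point 0.35 m from the right end, arm 3.15 m, giving F × 3.15 counterclockwise.
Setting net torque to zero: F × 3.15 = 1768 → F = 1768 / 3.15 = 561 N.

F ≈ 561 N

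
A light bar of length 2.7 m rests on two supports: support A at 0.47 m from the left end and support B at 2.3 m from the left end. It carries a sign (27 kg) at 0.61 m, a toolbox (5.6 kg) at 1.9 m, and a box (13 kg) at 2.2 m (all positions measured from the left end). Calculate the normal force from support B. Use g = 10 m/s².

R_B ≈ 187 N

Taking torques about support A:
Sign: 27 × 10 = 270 N down at 0.61 m → arm 0.14 m, τ = 270 × 0.14 = 37.8 N·m clockwise.
Toolbox: 5.6 × 10 = 56 N down at 1.9 m → arm 1.43 m, τ = 56 × 1.43 = 80.08 N·m clockwise.
Box: 13 × 10 = 130 N down at 2.2 m → arm 1.73 m, τ = 130 × 1.73 = 224.9 N·m clockwise.
Net load moment about support A = 342.8 N·m clockwise.
Reaction R at support B is upward at 2.3 m, arm 1.83 m → moment R × 1.83 counterclockwise.
Setting net torque to zero: R × 1.83 = 342.8 → R = 187 N.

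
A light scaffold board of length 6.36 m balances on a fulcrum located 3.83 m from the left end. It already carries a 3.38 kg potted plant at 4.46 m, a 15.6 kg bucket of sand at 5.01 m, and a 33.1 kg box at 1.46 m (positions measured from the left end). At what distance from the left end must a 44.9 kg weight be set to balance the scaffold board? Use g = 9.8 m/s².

Choose the fulcrum (at 3.83 m from the left end) as the axis so the support reaction has zero arm there.
Potted plant: 3.38 × 9.8 = 33.12 N down at 4.46 m → arm 0.63 m, τ = 33.12 × 0.63 = 20.87 N·m clockwise.
Bucket of sand: 15.6 × 9.8 = 152.9 N down at 5.01 m → arm 1.18 m, τ = 152.9 × 1.18 = 180.4 N·m clockwise.
Box: 33.1 × 9.8 = 324.4 N down at 1.46 m → arm 2.37 m, τ = 324.4 × 2.37 = 768.8 N·m counterclockwise.
Net moment of existing loads = 567.5 N·m counterclockwise.
The weight weighs 44.9 × 9.8 = 440 N and must supply an equal clockwise moment, so its lever arm about the fulcrum is 567.5 / 440 = 1.29 m.
That puts it at 3.83 + 1.29 = 5.12 m from the left end.

x ≈ 5.12 m from the left end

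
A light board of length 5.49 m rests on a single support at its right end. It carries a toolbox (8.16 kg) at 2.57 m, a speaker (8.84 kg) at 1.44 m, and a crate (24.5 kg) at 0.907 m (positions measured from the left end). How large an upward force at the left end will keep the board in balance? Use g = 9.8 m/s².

F ≈ 307 N

Sum moments about the right end (the unknown pivot reaction has zero arm there).
Toolbox: 8.16 × 9.8 = 79.97 N down at 2.57 m → arm 2.92 m, τ = 79.97 × 2.92 = 233.5 N·m counterclockwise.
Speaker: 8.84 × 9.8 = 86.63 N down at 1.44 m → arm 4.05 m, τ = 86.63 × 4.05 = 350.9 N·m counterclockwise.
Crate: 24.5 × 9.8 = 240.1 N down at 0.907 m → arm 4.583 m, τ = 240.1 × 4.583 = 1100 N·m counterclockwise.
Net moment of the loads = 1684 N·m counterclockwise.
The upward force F acts at the left end, arm 5.49 m, giving F × 5.49 clockwise.
Balancing moments: F × 5.49 = 1684, giving F = 1684 / 5.49 = 307 N.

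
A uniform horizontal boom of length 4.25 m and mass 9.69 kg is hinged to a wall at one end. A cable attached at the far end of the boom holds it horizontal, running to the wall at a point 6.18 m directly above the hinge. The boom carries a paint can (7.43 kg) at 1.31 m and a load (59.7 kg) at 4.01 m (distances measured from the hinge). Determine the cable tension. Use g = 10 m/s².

Choose the hinge as the axis so the unknown hinge reaction has zero arm there.
Beam weight: 9.69 × 10 = 96.9 N down at 2.125 m → arm 2.125 m, τ = 96.9 × 2.125 = 205.9 N·m clockwise.
Paint can: 7.43 × 10 = 74.3 N down at 1.31 m → arm 1.31 m, τ = 74.3 × 1.31 = 97.33 N·m clockwise.
Load: 59.7 × 10 = 597 N down at 4.01 m → arm 4.01 m, τ = 597 × 4.01 = 2394 N·m clockwise.
Total clockwise load moment = 2697 N·m.
The cable tension T acts at 4.25 m; only its component perpendicular to the boom, T sinθ, produces torque. sinθ = h/√(h²+d²) = 6.18/√(6.18²+4.25²) = 0.824.
For rotational equilibrium, T × 4.25 × 0.824 = 2697, so T = 2697 / 3.502 = 770 N.

T ≈ 770 N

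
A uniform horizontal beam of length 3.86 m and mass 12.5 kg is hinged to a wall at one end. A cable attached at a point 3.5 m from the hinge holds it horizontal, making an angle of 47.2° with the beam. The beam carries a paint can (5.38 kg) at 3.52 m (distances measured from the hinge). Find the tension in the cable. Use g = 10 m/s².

T ≈ 168 N

Taking torques about the hinge:
Beam weight: 12.5 × 10 = 125 N down at 1.93 m → arm 1.93 m, τ = 125 × 1.93 = 241.2 N·m clockwise.
Paint can: 5.38 × 10 = 53.8 N down at 3.52 m → arm 3.52 m, τ = 53.8 × 3.52 = 189.4 N·m clockwise.
Total clockwise load moment = 430.6 N·m.
The cable tension T acts at 3.5 m; only its component perpendicular to the beam, T sinθ, produces torque. sin 47.2° = 0.7337.
Balancing moments: T × 3.5 × 0.7337 = 430.6, giving T = 430.6 / 2.568 = 168 N.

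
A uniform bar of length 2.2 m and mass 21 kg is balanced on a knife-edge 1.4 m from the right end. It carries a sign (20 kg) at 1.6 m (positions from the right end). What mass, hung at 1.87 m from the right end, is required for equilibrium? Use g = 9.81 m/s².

Take moments about the knife-edge (at 1.4 m from the right end).
Beam weight: 21 × 9.81 = 206 N down at 1.1 m → arm 0.3 m, τ = 206 × 0.3 = 61.8 N·m clockwise.
Sign: 20 × 9.81 = 196.2 N down at 1.6 m → arm 0.2 m, τ = 196.2 × 0.2 = 39.24 N·m counterclockwise.
Net moment of known loads = 22.56 N·m clockwise.
An unknown mass m at 1.87 m has arm 0.47 m; its moment is m·g·0.47 counterclockwise.
Στ = 0 ⇒ m × 9.81 × 0.47 = 22.56 ⇒ m = 22.56 / (9.81 × 0.47) = 4.89 kg.

m ≈ 4.89 kg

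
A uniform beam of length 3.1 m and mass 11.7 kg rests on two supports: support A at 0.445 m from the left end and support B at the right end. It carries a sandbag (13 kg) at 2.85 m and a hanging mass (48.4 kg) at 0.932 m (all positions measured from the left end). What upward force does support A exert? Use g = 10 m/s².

About support B:
Beam weight: 11.7 × 10 = 117 N down at 1.55 m → arm 1.55 m, τ = 117 × 1.55 = 181.3 N·m counterclockwise.
Sandbag: 13 × 10 = 130 N down at 2.85 m → arm 0.25 m, τ = 130 × 0.25 = 32.5 N·m counterclockwise.
Hanging mass: 48.4 × 10 = 484 N down at 0.932 m → arm 2.168 m, τ = 484 × 2.168 = 1049 N·m counterclockwise.
Net load moment about support B = 1263 N·m counterclockwise.
Reaction R at support A is upward at 0.445 m, arm 2.655 m → moment R × 2.655 clockwise.
For rotational equilibrium, R × 2.655 = 1263, so R = 476 N.

R_A ≈ 476 N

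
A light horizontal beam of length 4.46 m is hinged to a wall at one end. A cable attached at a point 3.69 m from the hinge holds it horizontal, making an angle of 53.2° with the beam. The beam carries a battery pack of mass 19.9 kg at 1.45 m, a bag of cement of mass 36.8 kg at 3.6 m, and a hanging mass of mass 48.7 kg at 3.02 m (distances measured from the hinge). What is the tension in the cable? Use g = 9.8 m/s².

About the hinge:
Battery pack: 19.9 × 9.8 = 195 N down at 1.45 m → arm 1.45 m, τ = 195 × 1.45 = 282.8 N·m clockwise.
Bag of cement: 36.8 × 9.8 = 360.6 N down at 3.6 m → arm 3.6 m, τ = 360.6 × 3.6 = 1298 N·m clockwise.
Hanging mass: 48.7 × 9.8 = 477.3 N down at 3.02 m → arm 3.02 m, τ = 477.3 × 3.02 = 1441 N·m clockwise.
Total clockwise load moment = 3022 N·m.
The cable tension T acts at 3.69 m; only its component perpendicular to the beam, T sinθ, produces torque. sin 53.2° = 0.8007.
For rotational equilibrium, T × 3.69 × 0.8007 = 3022, so T = 3022 / 2.955 = 1020 N.

T ≈ 1020 N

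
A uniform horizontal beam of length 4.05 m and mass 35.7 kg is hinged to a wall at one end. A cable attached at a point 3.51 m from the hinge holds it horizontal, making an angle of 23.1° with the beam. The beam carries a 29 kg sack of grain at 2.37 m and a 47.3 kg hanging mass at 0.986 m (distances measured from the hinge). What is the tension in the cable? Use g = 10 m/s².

T ≈ 1360 N

About the hinge:
Beam weight: 35.7 × 10 = 357 N down at 2.025 m → arm 2.025 m, τ = 357 × 2.025 = 722.9 N·m clockwise.
Sack of grain: 29 × 10 = 290 N down at 2.37 m → arm 2.37 m, τ = 290 × 2.37 = 687.3 N·m clockwise.
Hanging mass: 47.3 × 10 = 473 N down at 0.986 m → arm 0.986 m, τ = 473 × 0.986 = 466.4 N·m clockwise.
Total clockwise load moment = 1877 N·m.
The cable tension T acts at 3.51 m; only its component perpendicular to the beam, T sinθ, produces torque. sin 23.1° = 0.3923.
Balancing moments: T × 3.51 × 0.3923 = 1877, giving T = 1877 / 1.377 = 1360 N.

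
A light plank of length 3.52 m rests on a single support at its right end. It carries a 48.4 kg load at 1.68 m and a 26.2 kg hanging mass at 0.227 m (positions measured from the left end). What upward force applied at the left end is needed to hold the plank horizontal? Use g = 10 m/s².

F ≈ 498 N

Taking torques about the right end:
Load: 48.4 × 10 = 484 N down at 1.68 m → arm 1.84 m, τ = 484 × 1.84 = 890.6 N·m counterclockwise.
Hanging mass: 26.2 × 10 = 262 N down at 0.227 m → arm 3.293 m, τ = 262 × 3.293 = 862.8 N·m counterclockwise.
Net moment of the loads = 1753 N·m counterclockwise.
The upward force F acts at the left end, arm 3.52 m, giving F × 3.52 clockwise.
Balancing moments: F × 3.52 = 1753, giving F = 1753 / 3.52 = 498 N.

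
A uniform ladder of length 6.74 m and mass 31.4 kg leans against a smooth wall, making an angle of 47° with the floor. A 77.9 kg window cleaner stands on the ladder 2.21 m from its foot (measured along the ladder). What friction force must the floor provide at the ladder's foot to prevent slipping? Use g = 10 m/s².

Taking torques about the foot of the ladder:
Ladder weight 31.4×10 = 314 N acts at 3.37 m along the ladder; its horizontal arm is 3.37·cos47° = 2.298 m → τ = 721.6 N·m clockwise.
Window cleaner: 77.9×10 = 779 N at 2.21 m → arm 1.507 m → τ = 1174 N·m clockwise.
Wall normal N acts horizontally at the top; its moment arm is the height L sinθ = 6.74·sin47° = 4.929 m, counterclockwise.
Balancing moments: N × 4.929 = 1896, giving N = 385 N.
ΣFx = 0: friction at the foot balances the wall's push, so f = N_wall = 385 N.

f ≈ 385 N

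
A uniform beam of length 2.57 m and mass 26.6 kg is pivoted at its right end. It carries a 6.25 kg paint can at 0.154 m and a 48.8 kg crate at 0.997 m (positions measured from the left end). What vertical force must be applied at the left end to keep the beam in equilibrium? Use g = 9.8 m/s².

F ≈ 481 N

About the right end:
Beam weight: 26.6 × 9.8 = 260.7 N down at 1.285 m → arm 1.285 m, τ = 260.7 × 1.285 = 335 N·m counterclockwise.
Paint can: 6.25 × 9.8 = 61.25 N down at 0.154 m → arm 2.416 m, τ = 61.25 × 2.416 = 148 N·m counterclockwise.
Crate: 48.8 × 9.8 = 478.2 N down at 0.997 m → arm 1.573 m, τ = 478.2 × 1.573 = 752.2 N·m counterclockwise.
Net moment of the loads = 1235 N·m counterclockwise.
The upward force F acts at the left end, arm 2.57 m, giving F × 2.57 clockwise.
For rotational equilibrium, F × 2.57 = 1235, so F = 1235 / 2.57 = 481 N.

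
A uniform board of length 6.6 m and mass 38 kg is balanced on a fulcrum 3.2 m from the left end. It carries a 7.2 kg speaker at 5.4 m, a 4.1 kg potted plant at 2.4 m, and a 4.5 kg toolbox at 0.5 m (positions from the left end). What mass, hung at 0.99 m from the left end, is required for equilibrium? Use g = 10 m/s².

m ≈ 1.9 kg

About the fulcrum (at 3.2 m from the left end):
Beam weight: 38 × 10 = 380 N down at 3.3 m → arm 0.1 m, τ = 380 × 0.1 = 38 N·m clockwise.
Speaker: 7.2 × 10 = 72 N down at 5.4 m → arm 2.2 m, τ = 72 × 2.2 = 158.4 N·m clockwise.
Potted plant: 4.1 × 10 = 41 N down at 2.4 m → arm 0.8 m, τ = 41 × 0.8 = 32.8 N·m counterclockwise.
Toolbox: 4.5 × 10 = 45 N down at 0.5 m → arm 2.7 m, τ = 45 × 2.7 = 121.5 N·m counterclockwise.
Net moment of known loads = 42.1 N·m clockwise.
An unknown mass m at 0.99 m has arm 2.21 m; its moment is m·g·2.21 counterclockwise.
For rotational equilibrium, m × 10 × 2.21 = 42.1, so m = 42.1 / (10 × 2.21) = 1.9 kg.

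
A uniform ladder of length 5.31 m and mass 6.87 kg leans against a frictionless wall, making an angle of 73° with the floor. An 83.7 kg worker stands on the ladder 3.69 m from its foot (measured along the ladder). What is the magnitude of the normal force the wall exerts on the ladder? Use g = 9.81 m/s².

N_wall ≈ 185 N

Take moments about the foot of the ladder.
Ladder weight 6.87×9.81 = 67.39 N acts at 2.655 m along the ladder; its horizontal arm is 2.655·cos73° = 0.7762 m → τ = 52.31 N·m clockwise.
Worker: 83.7×9.81 = 821.1 N at 3.69 m → arm 1.079 m → τ = 886 N·m clockwise.
Wall normal N acts horizontally at the top; its moment arm is the height L sinθ = 5.31·sin73° = 5.078 m, counterclockwise.
Balancing moments: N × 5.078 = 938.3, giving N = 185 N.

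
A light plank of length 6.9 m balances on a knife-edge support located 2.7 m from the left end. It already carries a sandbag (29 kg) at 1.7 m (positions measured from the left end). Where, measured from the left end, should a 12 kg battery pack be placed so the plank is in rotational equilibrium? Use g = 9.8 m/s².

About the knife-edge support (at 2.7 m from the left end):
Sandbag: 29 × 9.8 = 284.2 N down at 1.7 m → arm 1 m, τ = 284.2 × 1 = 284.2 N·m counterclockwise.
Net moment of existing loads = 284.2 N·m counterclockwise.
The battery pack weighs 12 × 9.8 = 117.6 N and must supply an equal clockwise moment, so its lever arm about the knife-edge support is 284.2 / 117.6 = 2.42 m.
That puts it at 2.7 + 2.42 = 5.12 m from the left end.

x ≈ 5.12 m from the left end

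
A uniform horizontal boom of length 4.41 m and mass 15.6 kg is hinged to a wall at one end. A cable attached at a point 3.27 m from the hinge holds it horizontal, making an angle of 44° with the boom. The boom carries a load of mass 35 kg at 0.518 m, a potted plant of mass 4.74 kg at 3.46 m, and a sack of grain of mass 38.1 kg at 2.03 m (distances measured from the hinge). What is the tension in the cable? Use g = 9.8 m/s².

Taking torques about the hinge:
Beam weight: 15.6 × 9.8 = 152.9 N down at 2.205 m → arm 2.205 m, τ = 152.9 × 2.205 = 337.1 N·m clockwise.
Load: 35 × 9.8 = 343 N down at 0.518 m → arm 0.518 m, τ = 343 × 0.518 = 177.7 N·m clockwise.
Potted plant: 4.74 × 9.8 = 46.45 N down at 3.46 m → arm 3.46 m, τ = 46.45 × 3.46 = 160.7 N·m clockwise.
Sack of grain: 38.1 × 9.8 = 373.4 N down at 2.03 m → arm 2.03 m, τ = 373.4 × 2.03 = 758 N·m clockwise.
Total clockwise load moment = 1434 N·m.
The cable tension T acts at 3.27 m; only its component perpendicular to the boom, T sinθ, produces torque. sin 44° = 0.6947.
Setting net torque to zero: T × 3.27 × 0.6947 = 1434 → T = 1434 / 2.272 = 631 N.

T ≈ 631 N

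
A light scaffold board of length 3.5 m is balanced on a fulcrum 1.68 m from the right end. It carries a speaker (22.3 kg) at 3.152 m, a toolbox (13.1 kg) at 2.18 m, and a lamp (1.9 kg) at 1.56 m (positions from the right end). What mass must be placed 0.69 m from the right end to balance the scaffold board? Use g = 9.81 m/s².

m ≈ 39.5 kg

Choose the fulcrum (at 1.68 m from the right end) as the axis so the support reaction has zero arm there.
Speaker: 22.3 × 9.81 = 218.8 N down at 3.152 m → arm 1.472 m, τ = 218.8 × 1.472 = 322.1 N·m counterclockwise.
Toolbox: 13.1 × 9.81 = 128.5 N down at 2.18 m → arm 0.5 m, τ = 128.5 × 0.5 = 64.25 N·m counterclockwise.
Lamp: 1.9 × 9.81 = 18.64 N down at 1.56 m → arm 0.12 m, τ = 18.64 × 0.12 = 2.237 N·m clockwise.
Net moment of known loads = 384.1 N·m counterclockwise.
An unknown mass m at 0.69 m has arm 0.99 m; its moment is m·g·0.99 clockwise.
Στ = 0 ⇒ m × 9.81 × 0.99 = 384.1 ⇒ m = 384.1 / (9.81 × 0.99) = 39.5 kg.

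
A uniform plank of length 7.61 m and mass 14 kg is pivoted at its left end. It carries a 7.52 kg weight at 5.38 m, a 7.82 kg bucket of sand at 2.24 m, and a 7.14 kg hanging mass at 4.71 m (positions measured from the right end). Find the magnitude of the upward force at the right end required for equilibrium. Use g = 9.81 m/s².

F ≈ 171 N

About the left end:
Beam weight: 14 × 9.81 = 137.3 N down at 3.805 m → arm 3.805 m, τ = 137.3 × 3.805 = 522.4 N·m clockwise.
Weight: 7.52 × 9.81 = 73.77 N down at 5.38 m → arm 2.23 m, τ = 73.77 × 2.23 = 164.5 N·m clockwise.
Bucket of sand: 7.82 × 9.81 = 76.71 N down at 2.24 m → arm 5.37 m, τ = 76.71 × 5.37 = 411.9 N·m clockwise.
Hanging mass: 7.14 × 9.81 = 70.04 N down at 4.71 m → arm 2.9 m, τ = 70.04 × 2.9 = 203.1 N·m clockwise.
Net moment of the loads = 1302 N·m clockwise.
The upward force F acts at the right end, arm 7.61 m, giving F × 7.61 counterclockwise.
For rotational equilibrium, F × 7.61 = 1302, so F = 1302 / 7.61 = 171 N.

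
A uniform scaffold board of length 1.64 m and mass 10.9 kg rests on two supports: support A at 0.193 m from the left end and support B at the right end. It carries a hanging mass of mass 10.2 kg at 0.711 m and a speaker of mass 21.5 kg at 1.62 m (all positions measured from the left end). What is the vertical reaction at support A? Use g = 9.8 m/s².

About support B:
Beam weight: 10.9 × 9.8 = 106.8 N down at 0.82 m → arm 0.82 m, τ = 106.8 × 0.82 = 87.58 N·m counterclockwise.
Hanging mass: 10.2 × 9.8 = 99.96 N down at 0.711 m → arm 0.929 m, τ = 99.96 × 0.929 = 92.86 N·m counterclockwise.
Speaker: 21.5 × 9.8 = 210.7 N down at 1.62 m → arm 0.02 m, τ = 210.7 × 0.02 = 4.214 N·m counterclockwise.
Net load moment about support B = 184.7 N·m counterclockwise.
Reaction R at support A is upward at 0.193 m, arm 1.447 m → moment R × 1.447 clockwise.
Balancing moments: R × 1.447 = 184.7, giving R = 128 N.

R_A ≈ 128 N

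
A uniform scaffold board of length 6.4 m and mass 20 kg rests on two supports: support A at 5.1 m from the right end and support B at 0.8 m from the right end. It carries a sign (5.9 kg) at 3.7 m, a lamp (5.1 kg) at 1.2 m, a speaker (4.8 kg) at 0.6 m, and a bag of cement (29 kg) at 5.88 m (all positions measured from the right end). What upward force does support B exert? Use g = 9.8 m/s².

Take moments about support A.
Beam weight: 20 × 9.8 = 196 N down at 3.2 m → arm 1.9 m, τ = 196 × 1.9 = 372.4 N·m clockwise.
Sign: 5.9 × 9.8 = 57.82 N down at 3.7 m → arm 1.4 m, τ = 57.82 × 1.4 = 80.95 N·m clockwise.
Lamp: 5.1 × 9.8 = 49.98 N down at 1.2 m → arm 3.9 m, τ = 49.98 × 3.9 = 194.9 N·m clockwise.
Speaker: 4.8 × 9.8 = 47.04 N down at 0.6 m → arm 4.5 m, τ = 47.04 × 4.5 = 211.7 N·m clockwise.
Bag of cement: 29 × 9.8 = 284.2 N down at 5.88 m → arm 0.78 m, τ = 284.2 × 0.78 = 221.7 N·m counterclockwise.
Net load moment about support A = 638.2 N·m clockwise.
Reaction R at support B is upward at 0.8 m, arm 4.3 m → moment R × 4.3 counterclockwise.
Στ = 0 ⇒ R × 4.3 = 638.2 ⇒ R = 148 N.

R_B ≈ 148 N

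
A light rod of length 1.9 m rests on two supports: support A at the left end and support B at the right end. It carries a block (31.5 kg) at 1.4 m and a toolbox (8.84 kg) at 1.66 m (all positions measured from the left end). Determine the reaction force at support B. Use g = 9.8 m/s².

R_B ≈ 303 N

Taking torques about support A:
Block: 31.5 × 9.8 = 308.7 N down at 1.4 m → arm 1.4 m, τ = 308.7 × 1.4 = 432.2 N·m clockwise.
Toolbox: 8.84 × 9.8 = 86.63 N down at 1.66 m → arm 1.66 m, τ = 86.63 × 1.66 = 143.8 N·m clockwise.
Net load moment about support A = 576 N·m clockwise.
Reaction R at support B is upward at 1.9 m, arm 1.9 m → moment R × 1.9 counterclockwise.
Balancing moments: R × 1.9 = 576, giving R = 303 N.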